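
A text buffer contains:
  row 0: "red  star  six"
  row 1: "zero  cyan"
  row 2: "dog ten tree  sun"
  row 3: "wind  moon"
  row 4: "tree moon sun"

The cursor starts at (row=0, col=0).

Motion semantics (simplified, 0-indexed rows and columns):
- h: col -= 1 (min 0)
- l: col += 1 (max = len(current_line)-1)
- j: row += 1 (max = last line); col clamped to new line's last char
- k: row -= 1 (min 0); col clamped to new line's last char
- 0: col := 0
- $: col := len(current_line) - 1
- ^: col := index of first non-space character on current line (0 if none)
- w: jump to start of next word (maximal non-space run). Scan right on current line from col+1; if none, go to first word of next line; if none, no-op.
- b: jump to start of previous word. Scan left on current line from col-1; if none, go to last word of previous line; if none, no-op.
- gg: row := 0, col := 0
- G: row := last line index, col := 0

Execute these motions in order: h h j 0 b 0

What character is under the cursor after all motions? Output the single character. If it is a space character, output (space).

Answer: r

Derivation:
After 1 (h): row=0 col=0 char='r'
After 2 (h): row=0 col=0 char='r'
After 3 (j): row=1 col=0 char='z'
After 4 (0): row=1 col=0 char='z'
After 5 (b): row=0 col=11 char='s'
After 6 (0): row=0 col=0 char='r'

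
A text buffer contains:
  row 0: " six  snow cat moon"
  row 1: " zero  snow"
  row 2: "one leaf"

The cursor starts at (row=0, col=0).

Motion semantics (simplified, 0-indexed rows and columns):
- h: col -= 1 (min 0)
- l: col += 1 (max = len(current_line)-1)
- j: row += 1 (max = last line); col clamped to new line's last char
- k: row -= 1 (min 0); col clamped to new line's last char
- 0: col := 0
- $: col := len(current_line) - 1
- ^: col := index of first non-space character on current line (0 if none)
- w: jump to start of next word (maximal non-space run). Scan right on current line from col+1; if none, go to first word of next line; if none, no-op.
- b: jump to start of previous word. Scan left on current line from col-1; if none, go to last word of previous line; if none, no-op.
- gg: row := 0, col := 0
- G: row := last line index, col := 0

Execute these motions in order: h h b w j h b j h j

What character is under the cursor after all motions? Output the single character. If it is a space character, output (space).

After 1 (h): row=0 col=0 char='_'
After 2 (h): row=0 col=0 char='_'
After 3 (b): row=0 col=0 char='_'
After 4 (w): row=0 col=1 char='s'
After 5 (j): row=1 col=1 char='z'
After 6 (h): row=1 col=0 char='_'
After 7 (b): row=0 col=15 char='m'
After 8 (j): row=1 col=10 char='w'
After 9 (h): row=1 col=9 char='o'
After 10 (j): row=2 col=7 char='f'

Answer: f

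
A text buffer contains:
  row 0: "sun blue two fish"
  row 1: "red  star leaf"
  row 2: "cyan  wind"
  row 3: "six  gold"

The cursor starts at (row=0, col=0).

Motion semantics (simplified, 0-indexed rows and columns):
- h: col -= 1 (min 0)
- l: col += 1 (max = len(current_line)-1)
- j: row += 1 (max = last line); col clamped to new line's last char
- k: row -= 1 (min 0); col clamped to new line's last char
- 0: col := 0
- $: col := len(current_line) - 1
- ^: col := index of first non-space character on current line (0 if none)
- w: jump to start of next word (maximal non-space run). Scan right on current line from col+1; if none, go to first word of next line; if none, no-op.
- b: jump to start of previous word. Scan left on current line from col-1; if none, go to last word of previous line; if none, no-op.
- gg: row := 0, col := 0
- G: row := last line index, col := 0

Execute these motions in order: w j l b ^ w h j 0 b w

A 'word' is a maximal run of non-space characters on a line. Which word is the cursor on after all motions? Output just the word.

Answer: cyan

Derivation:
After 1 (w): row=0 col=4 char='b'
After 2 (j): row=1 col=4 char='_'
After 3 (l): row=1 col=5 char='s'
After 4 (b): row=1 col=0 char='r'
After 5 (^): row=1 col=0 char='r'
After 6 (w): row=1 col=5 char='s'
After 7 (h): row=1 col=4 char='_'
After 8 (j): row=2 col=4 char='_'
After 9 (0): row=2 col=0 char='c'
After 10 (b): row=1 col=10 char='l'
After 11 (w): row=2 col=0 char='c'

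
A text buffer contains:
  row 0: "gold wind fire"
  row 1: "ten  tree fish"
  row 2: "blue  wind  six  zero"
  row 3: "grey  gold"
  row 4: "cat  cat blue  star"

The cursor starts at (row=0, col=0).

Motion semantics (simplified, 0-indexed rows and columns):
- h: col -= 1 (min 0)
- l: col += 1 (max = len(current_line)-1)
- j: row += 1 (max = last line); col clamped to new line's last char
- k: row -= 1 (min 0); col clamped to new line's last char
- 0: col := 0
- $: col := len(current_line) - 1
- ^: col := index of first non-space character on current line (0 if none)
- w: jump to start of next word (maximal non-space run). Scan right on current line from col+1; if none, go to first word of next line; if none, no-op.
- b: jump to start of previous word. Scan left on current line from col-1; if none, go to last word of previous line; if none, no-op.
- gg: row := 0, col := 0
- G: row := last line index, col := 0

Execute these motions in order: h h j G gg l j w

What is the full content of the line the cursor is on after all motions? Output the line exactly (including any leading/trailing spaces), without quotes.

After 1 (h): row=0 col=0 char='g'
After 2 (h): row=0 col=0 char='g'
After 3 (j): row=1 col=0 char='t'
After 4 (G): row=4 col=0 char='c'
After 5 (gg): row=0 col=0 char='g'
After 6 (l): row=0 col=1 char='o'
After 7 (j): row=1 col=1 char='e'
After 8 (w): row=1 col=5 char='t'

Answer: ten  tree fish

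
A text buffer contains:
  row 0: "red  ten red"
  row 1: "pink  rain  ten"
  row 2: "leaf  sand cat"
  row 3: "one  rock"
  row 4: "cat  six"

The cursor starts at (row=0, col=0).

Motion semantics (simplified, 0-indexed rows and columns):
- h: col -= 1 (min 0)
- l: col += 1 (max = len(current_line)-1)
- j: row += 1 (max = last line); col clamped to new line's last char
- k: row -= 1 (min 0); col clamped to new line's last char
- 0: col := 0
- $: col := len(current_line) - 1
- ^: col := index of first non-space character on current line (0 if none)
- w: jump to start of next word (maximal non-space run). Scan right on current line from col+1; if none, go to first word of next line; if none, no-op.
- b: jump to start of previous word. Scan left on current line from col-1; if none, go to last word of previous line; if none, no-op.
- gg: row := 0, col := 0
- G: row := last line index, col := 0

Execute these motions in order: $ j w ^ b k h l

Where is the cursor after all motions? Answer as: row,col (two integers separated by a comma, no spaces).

Answer: 0,9

Derivation:
After 1 ($): row=0 col=11 char='d'
After 2 (j): row=1 col=11 char='_'
After 3 (w): row=1 col=12 char='t'
After 4 (^): row=1 col=0 char='p'
After 5 (b): row=0 col=9 char='r'
After 6 (k): row=0 col=9 char='r'
After 7 (h): row=0 col=8 char='_'
After 8 (l): row=0 col=9 char='r'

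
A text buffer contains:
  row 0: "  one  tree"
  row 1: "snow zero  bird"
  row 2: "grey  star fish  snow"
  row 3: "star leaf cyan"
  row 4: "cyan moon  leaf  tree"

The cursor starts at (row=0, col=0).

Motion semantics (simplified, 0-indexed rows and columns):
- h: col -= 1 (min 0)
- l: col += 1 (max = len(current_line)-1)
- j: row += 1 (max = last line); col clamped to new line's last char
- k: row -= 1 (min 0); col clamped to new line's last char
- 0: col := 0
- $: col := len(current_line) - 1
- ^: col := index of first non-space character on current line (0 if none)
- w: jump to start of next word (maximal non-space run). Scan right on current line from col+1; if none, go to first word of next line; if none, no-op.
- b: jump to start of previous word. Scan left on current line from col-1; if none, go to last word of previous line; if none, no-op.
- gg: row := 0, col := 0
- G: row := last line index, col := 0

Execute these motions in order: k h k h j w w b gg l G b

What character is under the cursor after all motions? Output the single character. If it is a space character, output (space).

Answer: c

Derivation:
After 1 (k): row=0 col=0 char='_'
After 2 (h): row=0 col=0 char='_'
After 3 (k): row=0 col=0 char='_'
After 4 (h): row=0 col=0 char='_'
After 5 (j): row=1 col=0 char='s'
After 6 (w): row=1 col=5 char='z'
After 7 (w): row=1 col=11 char='b'
After 8 (b): row=1 col=5 char='z'
After 9 (gg): row=0 col=0 char='_'
After 10 (l): row=0 col=1 char='_'
After 11 (G): row=4 col=0 char='c'
After 12 (b): row=3 col=10 char='c'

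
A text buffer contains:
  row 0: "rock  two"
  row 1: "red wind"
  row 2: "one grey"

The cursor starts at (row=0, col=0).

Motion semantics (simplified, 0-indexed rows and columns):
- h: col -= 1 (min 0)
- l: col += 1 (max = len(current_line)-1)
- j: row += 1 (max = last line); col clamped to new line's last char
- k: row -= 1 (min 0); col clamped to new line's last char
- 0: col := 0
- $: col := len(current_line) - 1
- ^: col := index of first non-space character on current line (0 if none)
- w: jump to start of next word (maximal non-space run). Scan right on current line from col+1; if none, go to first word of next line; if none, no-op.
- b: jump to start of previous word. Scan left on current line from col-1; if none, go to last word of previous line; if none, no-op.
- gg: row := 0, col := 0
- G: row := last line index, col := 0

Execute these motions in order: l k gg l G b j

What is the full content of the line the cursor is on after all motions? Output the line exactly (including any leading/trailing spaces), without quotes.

Answer: one grey

Derivation:
After 1 (l): row=0 col=1 char='o'
After 2 (k): row=0 col=1 char='o'
After 3 (gg): row=0 col=0 char='r'
After 4 (l): row=0 col=1 char='o'
After 5 (G): row=2 col=0 char='o'
After 6 (b): row=1 col=4 char='w'
After 7 (j): row=2 col=4 char='g'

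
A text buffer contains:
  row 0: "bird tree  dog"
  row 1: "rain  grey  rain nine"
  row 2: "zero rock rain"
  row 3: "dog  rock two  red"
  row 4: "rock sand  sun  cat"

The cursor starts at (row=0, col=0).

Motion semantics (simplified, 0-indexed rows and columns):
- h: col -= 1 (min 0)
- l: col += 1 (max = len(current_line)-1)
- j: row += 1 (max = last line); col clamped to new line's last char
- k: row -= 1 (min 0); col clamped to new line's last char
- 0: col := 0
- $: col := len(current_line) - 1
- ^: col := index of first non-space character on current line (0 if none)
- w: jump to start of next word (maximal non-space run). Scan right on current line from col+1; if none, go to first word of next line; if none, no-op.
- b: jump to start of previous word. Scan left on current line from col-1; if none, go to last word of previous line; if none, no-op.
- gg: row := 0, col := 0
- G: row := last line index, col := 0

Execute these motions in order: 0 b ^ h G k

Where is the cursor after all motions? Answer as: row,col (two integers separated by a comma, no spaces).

Answer: 3,0

Derivation:
After 1 (0): row=0 col=0 char='b'
After 2 (b): row=0 col=0 char='b'
After 3 (^): row=0 col=0 char='b'
After 4 (h): row=0 col=0 char='b'
After 5 (G): row=4 col=0 char='r'
After 6 (k): row=3 col=0 char='d'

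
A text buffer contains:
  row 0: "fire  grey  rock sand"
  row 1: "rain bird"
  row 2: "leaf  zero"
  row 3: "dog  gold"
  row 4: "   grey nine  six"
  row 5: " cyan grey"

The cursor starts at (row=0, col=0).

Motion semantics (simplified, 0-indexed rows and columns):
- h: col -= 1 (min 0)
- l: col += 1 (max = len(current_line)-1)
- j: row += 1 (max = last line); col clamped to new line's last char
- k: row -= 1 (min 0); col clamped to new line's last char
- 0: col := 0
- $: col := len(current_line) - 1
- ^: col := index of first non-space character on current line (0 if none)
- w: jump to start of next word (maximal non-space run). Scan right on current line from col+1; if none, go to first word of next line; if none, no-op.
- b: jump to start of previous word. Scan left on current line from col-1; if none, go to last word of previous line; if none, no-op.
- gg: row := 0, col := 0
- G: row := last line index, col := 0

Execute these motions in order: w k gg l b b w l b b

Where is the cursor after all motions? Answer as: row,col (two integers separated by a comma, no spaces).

After 1 (w): row=0 col=6 char='g'
After 2 (k): row=0 col=6 char='g'
After 3 (gg): row=0 col=0 char='f'
After 4 (l): row=0 col=1 char='i'
After 5 (b): row=0 col=0 char='f'
After 6 (b): row=0 col=0 char='f'
After 7 (w): row=0 col=6 char='g'
After 8 (l): row=0 col=7 char='r'
After 9 (b): row=0 col=6 char='g'
After 10 (b): row=0 col=0 char='f'

Answer: 0,0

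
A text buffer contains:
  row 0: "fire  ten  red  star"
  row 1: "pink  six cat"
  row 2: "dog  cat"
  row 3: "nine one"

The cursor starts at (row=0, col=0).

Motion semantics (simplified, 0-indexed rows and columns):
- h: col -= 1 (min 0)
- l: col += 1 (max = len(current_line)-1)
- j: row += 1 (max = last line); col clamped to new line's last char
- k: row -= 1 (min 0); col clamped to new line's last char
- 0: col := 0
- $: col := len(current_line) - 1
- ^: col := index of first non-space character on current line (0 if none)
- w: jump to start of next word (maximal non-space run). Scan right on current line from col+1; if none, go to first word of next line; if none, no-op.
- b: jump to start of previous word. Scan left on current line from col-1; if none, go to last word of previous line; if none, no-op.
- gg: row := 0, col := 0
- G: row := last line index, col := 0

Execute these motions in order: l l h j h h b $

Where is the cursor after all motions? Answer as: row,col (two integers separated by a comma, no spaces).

Answer: 0,19

Derivation:
After 1 (l): row=0 col=1 char='i'
After 2 (l): row=0 col=2 char='r'
After 3 (h): row=0 col=1 char='i'
After 4 (j): row=1 col=1 char='i'
After 5 (h): row=1 col=0 char='p'
After 6 (h): row=1 col=0 char='p'
After 7 (b): row=0 col=16 char='s'
After 8 ($): row=0 col=19 char='r'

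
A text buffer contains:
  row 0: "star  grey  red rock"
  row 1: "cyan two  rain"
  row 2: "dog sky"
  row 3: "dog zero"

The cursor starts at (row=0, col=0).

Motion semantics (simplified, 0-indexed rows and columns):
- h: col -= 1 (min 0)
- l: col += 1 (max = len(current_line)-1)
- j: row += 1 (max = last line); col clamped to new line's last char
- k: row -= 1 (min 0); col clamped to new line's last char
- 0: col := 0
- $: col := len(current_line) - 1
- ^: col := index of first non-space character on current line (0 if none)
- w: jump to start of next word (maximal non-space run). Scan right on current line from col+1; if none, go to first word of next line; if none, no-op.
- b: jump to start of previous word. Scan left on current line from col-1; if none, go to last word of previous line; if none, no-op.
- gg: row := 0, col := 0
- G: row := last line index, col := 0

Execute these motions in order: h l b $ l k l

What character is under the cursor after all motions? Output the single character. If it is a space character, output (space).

Answer: k

Derivation:
After 1 (h): row=0 col=0 char='s'
After 2 (l): row=0 col=1 char='t'
After 3 (b): row=0 col=0 char='s'
After 4 ($): row=0 col=19 char='k'
After 5 (l): row=0 col=19 char='k'
After 6 (k): row=0 col=19 char='k'
After 7 (l): row=0 col=19 char='k'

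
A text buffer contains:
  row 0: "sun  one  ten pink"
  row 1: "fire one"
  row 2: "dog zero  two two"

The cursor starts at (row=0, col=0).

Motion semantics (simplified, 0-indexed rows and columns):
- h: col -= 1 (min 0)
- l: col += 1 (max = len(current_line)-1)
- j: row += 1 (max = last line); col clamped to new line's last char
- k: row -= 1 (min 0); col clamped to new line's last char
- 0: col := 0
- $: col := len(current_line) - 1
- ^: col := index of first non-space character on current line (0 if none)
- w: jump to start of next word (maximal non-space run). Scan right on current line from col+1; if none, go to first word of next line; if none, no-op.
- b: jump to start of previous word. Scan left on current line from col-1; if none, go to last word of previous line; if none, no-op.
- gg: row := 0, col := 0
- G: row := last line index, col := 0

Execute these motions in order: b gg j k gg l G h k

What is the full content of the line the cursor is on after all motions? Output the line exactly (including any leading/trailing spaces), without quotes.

After 1 (b): row=0 col=0 char='s'
After 2 (gg): row=0 col=0 char='s'
After 3 (j): row=1 col=0 char='f'
After 4 (k): row=0 col=0 char='s'
After 5 (gg): row=0 col=0 char='s'
After 6 (l): row=0 col=1 char='u'
After 7 (G): row=2 col=0 char='d'
After 8 (h): row=2 col=0 char='d'
After 9 (k): row=1 col=0 char='f'

Answer: fire one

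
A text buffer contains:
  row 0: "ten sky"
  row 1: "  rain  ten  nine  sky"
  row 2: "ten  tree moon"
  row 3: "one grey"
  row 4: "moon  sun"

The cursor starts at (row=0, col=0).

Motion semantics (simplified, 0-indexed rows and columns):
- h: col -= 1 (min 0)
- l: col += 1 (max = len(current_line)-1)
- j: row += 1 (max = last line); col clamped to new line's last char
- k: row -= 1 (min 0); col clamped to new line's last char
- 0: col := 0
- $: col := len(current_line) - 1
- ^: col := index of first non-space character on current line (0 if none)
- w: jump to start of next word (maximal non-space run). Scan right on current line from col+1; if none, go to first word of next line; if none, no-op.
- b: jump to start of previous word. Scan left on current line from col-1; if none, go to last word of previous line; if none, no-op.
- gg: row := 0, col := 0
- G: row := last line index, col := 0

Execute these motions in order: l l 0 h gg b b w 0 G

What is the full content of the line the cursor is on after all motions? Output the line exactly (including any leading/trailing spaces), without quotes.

After 1 (l): row=0 col=1 char='e'
After 2 (l): row=0 col=2 char='n'
After 3 (0): row=0 col=0 char='t'
After 4 (h): row=0 col=0 char='t'
After 5 (gg): row=0 col=0 char='t'
After 6 (b): row=0 col=0 char='t'
After 7 (b): row=0 col=0 char='t'
After 8 (w): row=0 col=4 char='s'
After 9 (0): row=0 col=0 char='t'
After 10 (G): row=4 col=0 char='m'

Answer: moon  sun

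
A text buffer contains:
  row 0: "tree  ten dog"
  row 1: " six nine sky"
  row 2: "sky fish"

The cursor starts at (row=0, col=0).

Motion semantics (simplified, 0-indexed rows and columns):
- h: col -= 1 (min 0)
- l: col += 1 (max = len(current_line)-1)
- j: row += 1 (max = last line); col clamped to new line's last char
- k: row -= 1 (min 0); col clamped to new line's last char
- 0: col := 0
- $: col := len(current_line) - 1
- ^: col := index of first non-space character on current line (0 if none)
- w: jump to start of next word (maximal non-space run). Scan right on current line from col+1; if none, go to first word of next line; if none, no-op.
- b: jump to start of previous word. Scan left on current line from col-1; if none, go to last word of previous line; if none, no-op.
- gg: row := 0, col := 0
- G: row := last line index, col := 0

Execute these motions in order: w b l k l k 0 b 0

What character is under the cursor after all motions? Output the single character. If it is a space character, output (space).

Answer: t

Derivation:
After 1 (w): row=0 col=6 char='t'
After 2 (b): row=0 col=0 char='t'
After 3 (l): row=0 col=1 char='r'
After 4 (k): row=0 col=1 char='r'
After 5 (l): row=0 col=2 char='e'
After 6 (k): row=0 col=2 char='e'
After 7 (0): row=0 col=0 char='t'
After 8 (b): row=0 col=0 char='t'
After 9 (0): row=0 col=0 char='t'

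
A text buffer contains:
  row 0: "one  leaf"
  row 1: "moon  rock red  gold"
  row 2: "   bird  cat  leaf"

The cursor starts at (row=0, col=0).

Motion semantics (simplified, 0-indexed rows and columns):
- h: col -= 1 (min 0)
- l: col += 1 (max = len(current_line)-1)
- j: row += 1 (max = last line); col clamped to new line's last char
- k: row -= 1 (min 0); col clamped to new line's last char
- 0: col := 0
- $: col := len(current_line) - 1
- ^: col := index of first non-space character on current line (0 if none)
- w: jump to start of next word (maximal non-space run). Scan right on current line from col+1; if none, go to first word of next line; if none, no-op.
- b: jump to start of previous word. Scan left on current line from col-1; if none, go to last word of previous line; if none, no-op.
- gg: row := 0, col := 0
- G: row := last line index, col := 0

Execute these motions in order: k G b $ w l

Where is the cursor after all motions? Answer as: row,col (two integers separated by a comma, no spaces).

After 1 (k): row=0 col=0 char='o'
After 2 (G): row=2 col=0 char='_'
After 3 (b): row=1 col=16 char='g'
After 4 ($): row=1 col=19 char='d'
After 5 (w): row=2 col=3 char='b'
After 6 (l): row=2 col=4 char='i'

Answer: 2,4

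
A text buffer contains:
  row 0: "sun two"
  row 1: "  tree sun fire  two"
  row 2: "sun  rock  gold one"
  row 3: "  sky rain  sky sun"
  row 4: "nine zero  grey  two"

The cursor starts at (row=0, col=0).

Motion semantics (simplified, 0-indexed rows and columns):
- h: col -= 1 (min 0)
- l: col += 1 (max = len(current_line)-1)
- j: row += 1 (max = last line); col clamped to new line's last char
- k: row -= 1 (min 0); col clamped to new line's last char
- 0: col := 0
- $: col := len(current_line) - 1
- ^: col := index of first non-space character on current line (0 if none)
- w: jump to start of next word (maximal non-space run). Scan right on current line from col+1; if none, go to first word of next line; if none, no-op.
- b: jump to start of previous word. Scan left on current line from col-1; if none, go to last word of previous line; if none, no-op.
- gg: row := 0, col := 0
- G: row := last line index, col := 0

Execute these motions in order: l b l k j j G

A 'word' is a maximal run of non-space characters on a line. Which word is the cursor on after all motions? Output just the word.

After 1 (l): row=0 col=1 char='u'
After 2 (b): row=0 col=0 char='s'
After 3 (l): row=0 col=1 char='u'
After 4 (k): row=0 col=1 char='u'
After 5 (j): row=1 col=1 char='_'
After 6 (j): row=2 col=1 char='u'
After 7 (G): row=4 col=0 char='n'

Answer: nine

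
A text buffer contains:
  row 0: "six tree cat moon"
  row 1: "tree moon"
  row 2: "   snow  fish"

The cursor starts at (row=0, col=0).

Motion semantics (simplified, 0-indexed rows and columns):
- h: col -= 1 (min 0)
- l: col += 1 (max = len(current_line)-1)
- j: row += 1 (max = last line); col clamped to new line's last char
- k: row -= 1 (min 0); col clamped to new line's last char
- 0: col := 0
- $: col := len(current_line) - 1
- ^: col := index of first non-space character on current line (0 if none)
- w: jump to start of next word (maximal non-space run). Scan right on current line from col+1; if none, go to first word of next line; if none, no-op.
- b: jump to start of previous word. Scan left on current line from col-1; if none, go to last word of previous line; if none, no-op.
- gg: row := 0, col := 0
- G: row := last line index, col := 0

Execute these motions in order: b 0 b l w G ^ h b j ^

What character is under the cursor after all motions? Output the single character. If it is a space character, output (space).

Answer: s

Derivation:
After 1 (b): row=0 col=0 char='s'
After 2 (0): row=0 col=0 char='s'
After 3 (b): row=0 col=0 char='s'
After 4 (l): row=0 col=1 char='i'
After 5 (w): row=0 col=4 char='t'
After 6 (G): row=2 col=0 char='_'
After 7 (^): row=2 col=3 char='s'
After 8 (h): row=2 col=2 char='_'
After 9 (b): row=1 col=5 char='m'
After 10 (j): row=2 col=5 char='o'
After 11 (^): row=2 col=3 char='s'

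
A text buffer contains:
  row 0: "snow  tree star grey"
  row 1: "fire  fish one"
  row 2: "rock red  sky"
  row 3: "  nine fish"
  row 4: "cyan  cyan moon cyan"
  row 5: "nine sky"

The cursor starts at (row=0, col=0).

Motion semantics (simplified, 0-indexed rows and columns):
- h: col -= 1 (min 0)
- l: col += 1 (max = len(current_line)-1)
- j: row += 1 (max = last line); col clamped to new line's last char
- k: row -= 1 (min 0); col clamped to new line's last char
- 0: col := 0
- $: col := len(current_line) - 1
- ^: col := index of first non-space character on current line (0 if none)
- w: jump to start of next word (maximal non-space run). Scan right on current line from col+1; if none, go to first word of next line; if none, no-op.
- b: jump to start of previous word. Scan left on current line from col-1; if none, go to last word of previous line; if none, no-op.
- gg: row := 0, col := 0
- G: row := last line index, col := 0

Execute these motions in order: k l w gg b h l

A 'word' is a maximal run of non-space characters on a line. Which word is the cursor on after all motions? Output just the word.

After 1 (k): row=0 col=0 char='s'
After 2 (l): row=0 col=1 char='n'
After 3 (w): row=0 col=6 char='t'
After 4 (gg): row=0 col=0 char='s'
After 5 (b): row=0 col=0 char='s'
After 6 (h): row=0 col=0 char='s'
After 7 (l): row=0 col=1 char='n'

Answer: snow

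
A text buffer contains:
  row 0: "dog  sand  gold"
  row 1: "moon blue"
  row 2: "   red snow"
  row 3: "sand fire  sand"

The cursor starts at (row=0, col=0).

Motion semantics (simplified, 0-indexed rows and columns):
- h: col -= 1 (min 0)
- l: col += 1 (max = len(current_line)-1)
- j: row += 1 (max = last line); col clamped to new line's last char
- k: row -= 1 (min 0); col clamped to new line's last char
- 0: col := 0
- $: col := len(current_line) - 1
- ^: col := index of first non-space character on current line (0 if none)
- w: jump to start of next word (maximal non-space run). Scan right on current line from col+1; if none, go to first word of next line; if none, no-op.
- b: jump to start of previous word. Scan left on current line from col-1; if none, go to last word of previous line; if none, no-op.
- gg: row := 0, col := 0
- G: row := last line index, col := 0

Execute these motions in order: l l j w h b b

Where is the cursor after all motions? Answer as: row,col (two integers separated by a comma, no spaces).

Answer: 0,11

Derivation:
After 1 (l): row=0 col=1 char='o'
After 2 (l): row=0 col=2 char='g'
After 3 (j): row=1 col=2 char='o'
After 4 (w): row=1 col=5 char='b'
After 5 (h): row=1 col=4 char='_'
After 6 (b): row=1 col=0 char='m'
After 7 (b): row=0 col=11 char='g'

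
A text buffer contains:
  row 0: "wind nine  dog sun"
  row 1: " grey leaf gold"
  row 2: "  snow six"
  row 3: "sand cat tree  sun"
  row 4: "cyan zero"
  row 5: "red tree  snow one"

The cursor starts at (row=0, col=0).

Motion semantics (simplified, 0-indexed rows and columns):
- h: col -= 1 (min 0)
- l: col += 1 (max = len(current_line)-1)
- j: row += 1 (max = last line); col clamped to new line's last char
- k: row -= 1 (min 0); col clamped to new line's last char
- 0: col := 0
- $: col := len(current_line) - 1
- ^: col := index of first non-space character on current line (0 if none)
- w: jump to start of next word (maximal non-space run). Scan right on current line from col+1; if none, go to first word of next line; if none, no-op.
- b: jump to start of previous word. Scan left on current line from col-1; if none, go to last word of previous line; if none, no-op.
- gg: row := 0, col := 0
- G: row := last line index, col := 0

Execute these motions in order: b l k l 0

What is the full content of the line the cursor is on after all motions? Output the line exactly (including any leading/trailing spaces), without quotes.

After 1 (b): row=0 col=0 char='w'
After 2 (l): row=0 col=1 char='i'
After 3 (k): row=0 col=1 char='i'
After 4 (l): row=0 col=2 char='n'
After 5 (0): row=0 col=0 char='w'

Answer: wind nine  dog sun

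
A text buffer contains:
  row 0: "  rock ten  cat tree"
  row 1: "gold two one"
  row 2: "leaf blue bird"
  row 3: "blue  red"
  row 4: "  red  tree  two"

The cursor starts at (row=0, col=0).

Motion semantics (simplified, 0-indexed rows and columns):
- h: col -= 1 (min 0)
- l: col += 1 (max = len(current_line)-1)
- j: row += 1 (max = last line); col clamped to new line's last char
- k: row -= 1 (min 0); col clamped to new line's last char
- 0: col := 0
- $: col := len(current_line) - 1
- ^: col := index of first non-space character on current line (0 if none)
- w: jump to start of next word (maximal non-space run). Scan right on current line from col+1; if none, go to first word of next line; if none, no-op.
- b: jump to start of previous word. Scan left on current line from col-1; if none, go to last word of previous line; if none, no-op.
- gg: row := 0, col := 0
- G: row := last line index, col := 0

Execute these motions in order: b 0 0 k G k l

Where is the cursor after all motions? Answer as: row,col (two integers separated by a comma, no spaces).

Answer: 3,1

Derivation:
After 1 (b): row=0 col=0 char='_'
After 2 (0): row=0 col=0 char='_'
After 3 (0): row=0 col=0 char='_'
After 4 (k): row=0 col=0 char='_'
After 5 (G): row=4 col=0 char='_'
After 6 (k): row=3 col=0 char='b'
After 7 (l): row=3 col=1 char='l'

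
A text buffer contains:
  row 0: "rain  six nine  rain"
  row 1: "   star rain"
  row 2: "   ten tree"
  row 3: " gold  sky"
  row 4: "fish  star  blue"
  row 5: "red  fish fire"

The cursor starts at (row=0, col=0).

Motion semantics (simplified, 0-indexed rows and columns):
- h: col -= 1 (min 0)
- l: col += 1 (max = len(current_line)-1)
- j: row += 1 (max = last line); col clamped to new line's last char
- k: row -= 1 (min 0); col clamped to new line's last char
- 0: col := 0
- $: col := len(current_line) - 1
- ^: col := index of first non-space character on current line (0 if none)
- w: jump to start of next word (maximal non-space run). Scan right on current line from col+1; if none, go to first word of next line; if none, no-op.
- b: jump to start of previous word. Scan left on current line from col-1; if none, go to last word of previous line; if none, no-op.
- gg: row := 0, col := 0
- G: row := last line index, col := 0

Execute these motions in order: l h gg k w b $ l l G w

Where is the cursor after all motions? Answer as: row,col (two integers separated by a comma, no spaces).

Answer: 5,5

Derivation:
After 1 (l): row=0 col=1 char='a'
After 2 (h): row=0 col=0 char='r'
After 3 (gg): row=0 col=0 char='r'
After 4 (k): row=0 col=0 char='r'
After 5 (w): row=0 col=6 char='s'
After 6 (b): row=0 col=0 char='r'
After 7 ($): row=0 col=19 char='n'
After 8 (l): row=0 col=19 char='n'
After 9 (l): row=0 col=19 char='n'
After 10 (G): row=5 col=0 char='r'
After 11 (w): row=5 col=5 char='f'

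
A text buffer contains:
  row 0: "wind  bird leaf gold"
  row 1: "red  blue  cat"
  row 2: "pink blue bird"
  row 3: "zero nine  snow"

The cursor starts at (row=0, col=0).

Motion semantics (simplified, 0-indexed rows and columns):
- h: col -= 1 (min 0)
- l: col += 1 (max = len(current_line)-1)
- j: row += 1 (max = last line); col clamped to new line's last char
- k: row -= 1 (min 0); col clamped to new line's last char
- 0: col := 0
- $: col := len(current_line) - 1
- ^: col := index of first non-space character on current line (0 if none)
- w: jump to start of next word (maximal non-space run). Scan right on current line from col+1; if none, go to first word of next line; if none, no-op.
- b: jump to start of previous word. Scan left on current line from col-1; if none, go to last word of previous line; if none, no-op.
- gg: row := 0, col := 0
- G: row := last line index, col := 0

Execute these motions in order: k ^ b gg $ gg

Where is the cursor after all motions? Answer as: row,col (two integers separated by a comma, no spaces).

Answer: 0,0

Derivation:
After 1 (k): row=0 col=0 char='w'
After 2 (^): row=0 col=0 char='w'
After 3 (b): row=0 col=0 char='w'
After 4 (gg): row=0 col=0 char='w'
After 5 ($): row=0 col=19 char='d'
After 6 (gg): row=0 col=0 char='w'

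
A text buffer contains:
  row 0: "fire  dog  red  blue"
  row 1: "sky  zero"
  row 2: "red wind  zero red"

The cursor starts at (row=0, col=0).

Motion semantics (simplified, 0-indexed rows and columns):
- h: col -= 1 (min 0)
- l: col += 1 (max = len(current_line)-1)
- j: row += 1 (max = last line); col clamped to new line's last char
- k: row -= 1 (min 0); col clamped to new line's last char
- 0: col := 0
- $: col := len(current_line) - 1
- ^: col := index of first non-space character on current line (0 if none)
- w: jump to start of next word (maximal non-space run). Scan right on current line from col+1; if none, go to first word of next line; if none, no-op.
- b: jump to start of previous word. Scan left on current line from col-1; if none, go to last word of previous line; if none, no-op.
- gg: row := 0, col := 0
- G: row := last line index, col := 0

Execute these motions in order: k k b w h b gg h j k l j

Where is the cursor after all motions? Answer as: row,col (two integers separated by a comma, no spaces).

After 1 (k): row=0 col=0 char='f'
After 2 (k): row=0 col=0 char='f'
After 3 (b): row=0 col=0 char='f'
After 4 (w): row=0 col=6 char='d'
After 5 (h): row=0 col=5 char='_'
After 6 (b): row=0 col=0 char='f'
After 7 (gg): row=0 col=0 char='f'
After 8 (h): row=0 col=0 char='f'
After 9 (j): row=1 col=0 char='s'
After 10 (k): row=0 col=0 char='f'
After 11 (l): row=0 col=1 char='i'
After 12 (j): row=1 col=1 char='k'

Answer: 1,1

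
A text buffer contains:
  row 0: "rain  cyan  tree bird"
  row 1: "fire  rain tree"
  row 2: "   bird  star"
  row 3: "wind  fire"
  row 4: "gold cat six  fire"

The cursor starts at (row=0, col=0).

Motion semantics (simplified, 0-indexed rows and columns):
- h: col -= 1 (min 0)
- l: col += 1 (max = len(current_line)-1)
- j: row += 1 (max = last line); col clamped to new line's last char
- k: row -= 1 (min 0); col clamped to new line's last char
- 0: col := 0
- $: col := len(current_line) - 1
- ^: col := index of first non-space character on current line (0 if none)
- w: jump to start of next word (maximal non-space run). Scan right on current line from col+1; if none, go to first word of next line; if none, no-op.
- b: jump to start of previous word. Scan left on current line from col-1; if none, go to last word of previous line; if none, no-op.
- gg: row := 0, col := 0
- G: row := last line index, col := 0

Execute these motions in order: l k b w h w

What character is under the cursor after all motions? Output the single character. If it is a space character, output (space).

After 1 (l): row=0 col=1 char='a'
After 2 (k): row=0 col=1 char='a'
After 3 (b): row=0 col=0 char='r'
After 4 (w): row=0 col=6 char='c'
After 5 (h): row=0 col=5 char='_'
After 6 (w): row=0 col=6 char='c'

Answer: c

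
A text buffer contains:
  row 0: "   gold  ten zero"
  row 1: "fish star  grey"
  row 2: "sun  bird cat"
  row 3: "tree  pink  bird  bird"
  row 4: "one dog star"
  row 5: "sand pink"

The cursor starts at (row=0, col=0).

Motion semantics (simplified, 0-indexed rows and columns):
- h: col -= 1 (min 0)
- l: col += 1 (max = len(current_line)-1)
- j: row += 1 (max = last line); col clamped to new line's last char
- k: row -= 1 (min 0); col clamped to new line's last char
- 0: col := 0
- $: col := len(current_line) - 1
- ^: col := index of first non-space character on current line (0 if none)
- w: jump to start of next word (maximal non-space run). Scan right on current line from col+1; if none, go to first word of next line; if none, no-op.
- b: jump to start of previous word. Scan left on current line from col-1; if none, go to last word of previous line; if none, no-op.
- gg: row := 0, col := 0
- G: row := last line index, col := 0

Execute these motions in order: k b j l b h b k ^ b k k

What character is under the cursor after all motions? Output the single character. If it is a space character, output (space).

After 1 (k): row=0 col=0 char='_'
After 2 (b): row=0 col=0 char='_'
After 3 (j): row=1 col=0 char='f'
After 4 (l): row=1 col=1 char='i'
After 5 (b): row=1 col=0 char='f'
After 6 (h): row=1 col=0 char='f'
After 7 (b): row=0 col=13 char='z'
After 8 (k): row=0 col=13 char='z'
After 9 (^): row=0 col=3 char='g'
After 10 (b): row=0 col=3 char='g'
After 11 (k): row=0 col=3 char='g'
After 12 (k): row=0 col=3 char='g'

Answer: g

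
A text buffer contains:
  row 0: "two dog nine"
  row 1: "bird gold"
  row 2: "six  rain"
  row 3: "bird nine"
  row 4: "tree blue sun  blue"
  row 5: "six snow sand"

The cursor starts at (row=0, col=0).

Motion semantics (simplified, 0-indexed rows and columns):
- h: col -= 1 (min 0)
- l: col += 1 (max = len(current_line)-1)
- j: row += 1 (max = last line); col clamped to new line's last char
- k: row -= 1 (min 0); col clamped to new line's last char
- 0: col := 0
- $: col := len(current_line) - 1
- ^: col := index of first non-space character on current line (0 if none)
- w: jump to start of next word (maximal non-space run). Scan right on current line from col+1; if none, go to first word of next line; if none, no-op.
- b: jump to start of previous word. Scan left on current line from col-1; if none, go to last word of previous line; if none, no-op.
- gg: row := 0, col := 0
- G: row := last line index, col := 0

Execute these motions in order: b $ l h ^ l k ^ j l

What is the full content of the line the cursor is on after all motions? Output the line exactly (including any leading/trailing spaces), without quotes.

Answer: bird gold

Derivation:
After 1 (b): row=0 col=0 char='t'
After 2 ($): row=0 col=11 char='e'
After 3 (l): row=0 col=11 char='e'
After 4 (h): row=0 col=10 char='n'
After 5 (^): row=0 col=0 char='t'
After 6 (l): row=0 col=1 char='w'
After 7 (k): row=0 col=1 char='w'
After 8 (^): row=0 col=0 char='t'
After 9 (j): row=1 col=0 char='b'
After 10 (l): row=1 col=1 char='i'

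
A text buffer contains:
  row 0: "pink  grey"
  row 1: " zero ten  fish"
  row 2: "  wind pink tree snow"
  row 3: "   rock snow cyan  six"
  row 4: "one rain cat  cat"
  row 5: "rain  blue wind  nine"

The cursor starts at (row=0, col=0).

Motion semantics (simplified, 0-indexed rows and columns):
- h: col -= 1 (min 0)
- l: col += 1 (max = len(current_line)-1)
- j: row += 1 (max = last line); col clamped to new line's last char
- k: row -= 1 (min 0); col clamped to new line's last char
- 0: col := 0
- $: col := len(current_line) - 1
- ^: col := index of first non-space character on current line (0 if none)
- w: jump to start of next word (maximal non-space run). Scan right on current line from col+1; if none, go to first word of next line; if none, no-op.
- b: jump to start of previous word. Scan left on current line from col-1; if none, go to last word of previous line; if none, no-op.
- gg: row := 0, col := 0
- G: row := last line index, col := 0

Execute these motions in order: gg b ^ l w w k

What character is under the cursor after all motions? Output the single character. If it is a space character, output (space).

Answer: i

Derivation:
After 1 (gg): row=0 col=0 char='p'
After 2 (b): row=0 col=0 char='p'
After 3 (^): row=0 col=0 char='p'
After 4 (l): row=0 col=1 char='i'
After 5 (w): row=0 col=6 char='g'
After 6 (w): row=1 col=1 char='z'
After 7 (k): row=0 col=1 char='i'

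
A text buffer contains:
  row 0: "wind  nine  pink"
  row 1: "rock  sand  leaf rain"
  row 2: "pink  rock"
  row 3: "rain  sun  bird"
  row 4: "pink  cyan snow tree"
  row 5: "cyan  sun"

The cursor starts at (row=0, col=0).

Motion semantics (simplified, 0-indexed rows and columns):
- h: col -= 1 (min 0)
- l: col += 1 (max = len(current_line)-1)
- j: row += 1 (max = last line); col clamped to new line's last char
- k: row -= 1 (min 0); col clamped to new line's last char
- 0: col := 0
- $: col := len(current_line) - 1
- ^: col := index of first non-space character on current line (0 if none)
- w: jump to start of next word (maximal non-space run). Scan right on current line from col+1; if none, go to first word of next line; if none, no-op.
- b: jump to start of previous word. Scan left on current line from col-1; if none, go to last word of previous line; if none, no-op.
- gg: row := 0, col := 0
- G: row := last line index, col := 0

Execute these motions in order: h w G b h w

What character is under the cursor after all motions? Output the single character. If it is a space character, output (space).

After 1 (h): row=0 col=0 char='w'
After 2 (w): row=0 col=6 char='n'
After 3 (G): row=5 col=0 char='c'
After 4 (b): row=4 col=16 char='t'
After 5 (h): row=4 col=15 char='_'
After 6 (w): row=4 col=16 char='t'

Answer: t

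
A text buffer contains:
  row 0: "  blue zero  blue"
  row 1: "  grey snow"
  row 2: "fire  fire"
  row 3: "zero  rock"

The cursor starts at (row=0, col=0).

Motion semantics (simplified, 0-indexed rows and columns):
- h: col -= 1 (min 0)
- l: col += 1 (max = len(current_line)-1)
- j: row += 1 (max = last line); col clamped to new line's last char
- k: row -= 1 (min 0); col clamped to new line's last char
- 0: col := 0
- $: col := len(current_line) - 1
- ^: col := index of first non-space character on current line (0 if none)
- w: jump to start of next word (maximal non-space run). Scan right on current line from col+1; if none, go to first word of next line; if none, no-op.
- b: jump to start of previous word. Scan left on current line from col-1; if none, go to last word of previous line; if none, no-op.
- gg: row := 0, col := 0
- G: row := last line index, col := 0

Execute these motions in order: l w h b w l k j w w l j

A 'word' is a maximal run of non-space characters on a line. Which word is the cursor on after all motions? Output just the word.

After 1 (l): row=0 col=1 char='_'
After 2 (w): row=0 col=2 char='b'
After 3 (h): row=0 col=1 char='_'
After 4 (b): row=0 col=1 char='_'
After 5 (w): row=0 col=2 char='b'
After 6 (l): row=0 col=3 char='l'
After 7 (k): row=0 col=3 char='l'
After 8 (j): row=1 col=3 char='r'
After 9 (w): row=1 col=7 char='s'
After 10 (w): row=2 col=0 char='f'
After 11 (l): row=2 col=1 char='i'
After 12 (j): row=3 col=1 char='e'

Answer: zero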